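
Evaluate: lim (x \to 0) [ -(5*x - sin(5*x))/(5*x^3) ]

-25/6

Direct substitution gives 0/0.
Apply L'Hôpital: lim (5 - 5*cos(5*x))/(-15*x^2), still 0/0.
Apply L'Hôpital: lim (25*sin(5*x))/(-30*x), still 0/0.
After 3 applications of L'Hôpital's rule the quotient is (125*cos(5*x))/(-30); substituting x = 0 gives -25/6.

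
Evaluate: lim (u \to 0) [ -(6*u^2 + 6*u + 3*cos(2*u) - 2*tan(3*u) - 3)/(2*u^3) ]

9

Substitution gives 0/0 (the numerator vanishes to order 3).
Expand each term to order u^3: the coefficient of u^3 in -2·tan(3u) is -18 and in 3·cos(2u) is 0.
Lower-order terms cancel with the polynomial part, so the numerator is (-18)·u^3 + o(u^3), and the limit is (-18)/(-2) = 9.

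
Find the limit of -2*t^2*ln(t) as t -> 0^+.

0

This is a 0·(−∞) form. Rewrite as -2·ln(t) / t^(−2) and apply L'Hôpital:
the derivative quotient is -2·(1/t) / (−2·t^(−3)) = (2/2)·t^2 → 0.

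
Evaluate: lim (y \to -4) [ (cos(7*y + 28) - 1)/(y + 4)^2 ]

Direct substitution gives 0/0.
Apply L'Hôpital: lim (-7*sin(7*y + 28))/(2*y + 8), still 0/0.
After 2 applications of L'Hôpital's rule the quotient is (-49*cos(7*y + 28))/(2); substituting y = -4 gives -49/2.

-49/2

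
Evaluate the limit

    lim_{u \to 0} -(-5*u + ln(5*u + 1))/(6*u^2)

25/12

Direct substitution gives 0/0.
Apply L'Hôpital: lim (-5 + 5/(5*u + 1))/(-12*u), still 0/0.
After 2 applications of L'Hôpital's rule the quotient is (-25/(5*u + 1)^2)/(-12); substituting u = 0 gives 25/12.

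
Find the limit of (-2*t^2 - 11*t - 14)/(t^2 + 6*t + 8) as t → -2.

At t = -2 both the top and bottom vanish — a removable singularity. Factoring out (t + 2) from each leaves (-2*t - 7)/(t + 4), which at t = -2 equals -3/2.

-3/2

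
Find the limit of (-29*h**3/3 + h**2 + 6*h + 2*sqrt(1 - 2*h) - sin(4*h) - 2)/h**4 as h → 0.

-5/4

Substitution gives 0/0 (the numerator vanishes to order 4).
Expand each term to order h^4: the coefficient of h^4 in 2·√(1 - 2h) is -5/4 and in −sin(4h) is 0.
Lower-order terms cancel with the polynomial part, so the numerator is (-5/4)·h^4 + o(h^4), and the limit is (-5/4)/(1) = -5/4.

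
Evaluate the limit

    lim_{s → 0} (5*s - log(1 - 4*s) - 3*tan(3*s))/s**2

8

Substitution gives 0/0; apply L'Hôpital's rule 2 times.
After differentiating numerator and denominator 2 times the quotient is (-54*tan(3*s)/cos(3*s)^2 + 16/(4*s - 1)^2)/(2); at s = 0 this is 8.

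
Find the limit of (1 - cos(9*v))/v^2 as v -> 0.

Substitution gives 0/0.
Use (1 − cos u)/u² → 1/2 with u = 9v: the limit is 9²/(2·1) = 81/2.

81/2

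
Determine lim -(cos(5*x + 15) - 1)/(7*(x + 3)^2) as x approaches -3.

25/14

Direct substitution gives 0/0.
Apply L'Hôpital: lim (-5*sin(5*x + 15))/(-14*x - 42), still 0/0.
After 2 applications of L'Hôpital's rule the quotient is (-25*cos(5*x + 15))/(-14); substituting x = -3 gives 25/14.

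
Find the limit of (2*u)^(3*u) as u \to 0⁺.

1

Base → 0⁺ and exponent → 0⁺: a 0^0 form.
Take logs: 3u·ln(2u). This is 0·(−∞); rewriting as ln(2u)/(1/(3u)) and applying L'Hôpital gives 0.
Hence the limit is e^0 = 1.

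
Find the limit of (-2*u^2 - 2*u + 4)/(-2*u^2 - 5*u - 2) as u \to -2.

Since u = -2 makes numerator and denominator zero, (u + 2) divides both.
Cancelling it gives (2 - 2*u)/(-2*u - 1); now plug in u = -2 to get 2.

2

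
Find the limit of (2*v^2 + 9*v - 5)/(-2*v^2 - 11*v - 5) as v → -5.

-11/9

At v = -5 both the top and bottom vanish — a removable singularity. Factoring out (v + 5) from each leaves (2*v - 1)/(-2*v - 1), which at v = -5 equals -11/9.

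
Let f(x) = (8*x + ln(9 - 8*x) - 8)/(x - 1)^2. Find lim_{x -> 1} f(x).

-32

Direct substitution gives 0/0.
Apply L'Hôpital: lim (8 - 8/(9 - 8*x))/(2*x - 2), still 0/0.
After 2 applications of L'Hôpital's rule the quotient is (-64/(9 - 8*x)^2)/(2); substituting x = 1 gives -32.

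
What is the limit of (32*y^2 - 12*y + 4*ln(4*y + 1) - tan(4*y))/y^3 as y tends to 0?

Substitution gives 0/0; apply L'Hôpital's rule 3 times.
After differentiating numerator and denominator 3 times the quotient is (-256*tan(4*y)^2/cos(4*y)^2 - 128/cos(4*y)^4 + 512/(4*y + 1)^3)/(6); at y = 0 this is 64.

64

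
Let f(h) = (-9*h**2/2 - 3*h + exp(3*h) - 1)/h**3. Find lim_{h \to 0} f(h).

Direct substitution gives 0/0.
Apply L'Hôpital: lim (-9*h + 3*e^(3*h) - 3)/(3*h^2), still 0/0.
Apply L'Hôpital: lim (9*e^(3*h) - 9)/(6*h), still 0/0.
After 3 applications of L'Hôpital's rule the quotient is (27*e^(3*h))/(6); substituting h = 0 gives 9/2.

9/2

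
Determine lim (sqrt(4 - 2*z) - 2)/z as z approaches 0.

Substitution gives 0/0. Multiply numerator and denominator by the conjugate √(4 - 2z) + √4.
The numerator becomes (4 - 2z) − 4 = -2z, so the expression simplifies to -2/(√(4 - 2z) + √4).
Letting z → 0 gives -2/(2√4) = -1/2.

-1/2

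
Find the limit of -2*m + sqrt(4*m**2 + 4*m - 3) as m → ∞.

1

This has the form ∞ − ∞. Multiply and divide by the conjugate √(4*m^2 + 4*m - 3) + 2m.
That gives (4m - 3) / (√(4*m^2 + 4*m - 3) + 2m).
Divide numerator and denominator by m: the limit is 4/(2·2) = 1.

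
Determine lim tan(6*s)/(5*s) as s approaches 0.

Substitution gives 0/0.
Since tan(u)/u → 1 as u → 0, tan(6s)/(6s) → 1 and the limit is 6/5.

6/5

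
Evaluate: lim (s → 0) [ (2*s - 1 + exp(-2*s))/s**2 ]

2

Direct substitution gives 0/0.
Apply L'Hôpital: lim (2 - 2*e^(-2*s))/(2*s), still 0/0.
After 2 applications of L'Hôpital's rule the quotient is (4*e^(-2*s))/(2); substituting s = 0 gives 2.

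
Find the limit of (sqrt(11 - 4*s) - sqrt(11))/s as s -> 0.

-2*√(11)/11

A 0/0 form; rationalise with √(11 - 4s) + √11. This collapses the numerator to -4s, leaving -4/(√(11 - 4s) + √11) → -4/(2√11) = -2*√(11)/11.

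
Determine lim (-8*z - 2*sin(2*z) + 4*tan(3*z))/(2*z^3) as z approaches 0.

58/3

Substitution gives 0/0; apply L'Hôpital's rule 3 times.
After differentiating numerator and denominator 3 times the quotient is (16*cos(2*z) + 648*tan(3*z)^4 + 864*tan(3*z)^2 + 216)/(12); at z = 0 this is 58/3.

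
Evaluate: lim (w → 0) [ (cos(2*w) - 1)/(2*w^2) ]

-1

Direct substitution gives 0/0.
Apply L'Hôpital: lim (-2*sin(2*w))/(4*w), still 0/0.
After 2 applications of L'Hôpital's rule the quotient is (-4*cos(2*w))/(4); substituting w = 0 gives -1.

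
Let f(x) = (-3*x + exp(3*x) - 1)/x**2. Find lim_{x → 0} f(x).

Direct substitution gives 0/0.
Apply L'Hôpital: lim (3*e^(3*x) - 3)/(2*x), still 0/0.
After 2 applications of L'Hôpital's rule the quotient is (9*e^(3*x))/(2); substituting x = 0 gives 9/2.

9/2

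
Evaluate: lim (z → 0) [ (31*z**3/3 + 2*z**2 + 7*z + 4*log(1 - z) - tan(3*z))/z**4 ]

Substitution gives 0/0 (the numerator vanishes to order 4).
Expand each term to order z^4: the coefficient of z^4 in 4·ln(1 - z) is -1 and in −tan(3z) is 0.
Lower-order terms cancel with the polynomial part, so the numerator is (-1)·z^4 + o(z^4), and the limit is (-1)/(1) = -1.

-1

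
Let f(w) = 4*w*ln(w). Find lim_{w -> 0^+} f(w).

This is a 0·(−∞) form. Rewrite as 4·ln(w) / w^(−1) and apply L'Hôpital:
the derivative quotient is 4·(1/w) / (−1·w^(−2)) = (-4/1)·w^1 → 0.

0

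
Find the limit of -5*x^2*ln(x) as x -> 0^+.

This is a 0·(−∞) form. Rewrite as -5·ln(x) / x^(−2) and apply L'Hôpital:
the derivative quotient is -5·(1/x) / (−2·x^(−3)) = (5/2)·x^2 → 0.

0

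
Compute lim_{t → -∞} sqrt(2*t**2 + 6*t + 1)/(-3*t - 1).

√(2)/3

For large |t|, √(2*t^2 + 6*t + 1) ≈ √2·|t| and the denominator ≈ -3t.
Since t → −∞, |t| = −t, giving −√2/(-3) = √(2)/3.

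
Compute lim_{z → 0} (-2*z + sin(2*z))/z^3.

-4/3

Direct substitution gives 0/0.
Apply L'Hôpital: lim (2*cos(2*z) - 2)/(3*z^2), still 0/0.
Apply L'Hôpital: lim (-4*sin(2*z))/(6*z), still 0/0.
After 3 applications of L'Hôpital's rule the quotient is (-8*cos(2*z))/(6); substituting z = 0 gives -4/3.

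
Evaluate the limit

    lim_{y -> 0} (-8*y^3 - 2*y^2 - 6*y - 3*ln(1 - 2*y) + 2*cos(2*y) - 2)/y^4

40/3

Substitution gives 0/0 (the numerator vanishes to order 4).
Expand each term to order y^4: the coefficient of y^4 in 2·cos(2y) is 4/3 and in -3·ln(1 - 2y) is 12.
Lower-order terms cancel with the polynomial part, so the numerator is (40/3)·y^4 + o(y^4), and the limit is (40/3)/(1) = 40/3.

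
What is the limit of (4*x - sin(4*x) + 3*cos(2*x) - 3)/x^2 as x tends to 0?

-6

Substitution gives 0/0 (the numerator vanishes to order 2).
Expand each term to order x^2: the coefficient of x^2 in −sin(4x) is 0 and in 3·cos(2x) is -6.
Lower-order terms cancel with the polynomial part, so the numerator is (-6)·x^2 + o(x^2), and the limit is (-6)/(1) = -6.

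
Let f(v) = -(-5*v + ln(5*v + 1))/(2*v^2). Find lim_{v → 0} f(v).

Direct substitution gives 0/0.
Apply L'Hôpital: lim (-5 + 5/(5*v + 1))/(-4*v), still 0/0.
After 2 applications of L'Hôpital's rule the quotient is (-25/(5*v + 1)^2)/(-4); substituting v = 0 gives 25/4.

25/4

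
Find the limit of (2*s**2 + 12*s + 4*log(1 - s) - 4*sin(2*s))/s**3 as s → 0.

Substitution gives 0/0 (the numerator vanishes to order 3).
Expand each term to order s^3: the coefficient of s^3 in -4·sin(2s) is 16/3 and in 4·ln(1 - s) is -4/3.
Lower-order terms cancel with the polynomial part, so the numerator is (4)·s^3 + o(s^3), and the limit is (4)/(1) = 4.

4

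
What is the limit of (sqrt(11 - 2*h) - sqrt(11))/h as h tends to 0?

A 0/0 form; rationalise with √(11 - 2h) + √11. This collapses the numerator to -2h, leaving -2/(√(11 - 2h) + √11) → -2/(2√11) = -√(11)/11.

-√(11)/11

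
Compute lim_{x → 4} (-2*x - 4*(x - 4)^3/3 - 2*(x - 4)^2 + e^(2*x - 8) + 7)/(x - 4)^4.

Direct substitution gives 0/0.
Apply L'Hôpital: lim (-4*x - 4*(x - 4)^2 + 2*e^(2*x - 8) + 14)/(4*(x - 4)^3), still 0/0.
Apply L'Hôpital: lim (-8*x + 4*e^(2*x - 8) + 28)/(12*(x - 4)^2), still 0/0.
Apply L'Hôpital: lim (8*e^(2*x - 8) - 8)/(24*x - 96), still 0/0.
After 4 applications of L'Hôpital's rule the quotient is (16*e^(2*x - 8))/(24); substituting x = 4 gives 2/3.

2/3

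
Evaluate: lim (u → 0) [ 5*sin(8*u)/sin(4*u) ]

Substitution gives 0/0.
Divide numerator and denominator by u: sin(8u)/u → 8 and sin(4u)/u → 4, so the limit is 5·8/4 = 10.

10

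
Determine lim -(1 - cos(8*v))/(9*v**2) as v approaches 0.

-32/9

Substitution gives 0/0.
Use (1 − cos u)/u² → 1/2 with u = 8v: the limit is 8²/(2·(-9)) = -32/9.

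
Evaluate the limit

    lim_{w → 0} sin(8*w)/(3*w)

Substitution gives 0/0.
Write it as (8/3)·sin(8w)/(8w); since sin(u)/u → 1, the limit is 8/3.

8/3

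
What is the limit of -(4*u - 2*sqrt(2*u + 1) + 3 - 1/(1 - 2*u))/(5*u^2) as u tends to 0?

3/5

Substitution gives 0/0; apply L'Hôpital's rule 2 times.
After differentiating numerator and denominator 2 times the quotient is (2/(2*u + 1)^(3/2) + 8/(2*u - 1)^3)/(-10); at u = 0 this is 3/5.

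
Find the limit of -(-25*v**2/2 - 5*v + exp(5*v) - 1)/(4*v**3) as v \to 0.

-125/24

Direct substitution gives 0/0.
Apply L'Hôpital: lim (-25*v + 5*e^(5*v) - 5)/(-12*v^2), still 0/0.
Apply L'Hôpital: lim (25*e^(5*v) - 25)/(-24*v), still 0/0.
After 3 applications of L'Hôpital's rule the quotient is (125*e^(5*v))/(-24); substituting v = 0 gives -125/24.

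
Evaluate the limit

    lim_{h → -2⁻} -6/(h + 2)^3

As h → -2⁻, (h + 2) → 0⁻, so (h + 2)^3 → 0⁻ and -6/(h + 2)^3 → ∞.

∞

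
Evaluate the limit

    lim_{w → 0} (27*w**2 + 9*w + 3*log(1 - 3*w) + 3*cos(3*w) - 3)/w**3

-27

Substitution gives 0/0 (the numerator vanishes to order 3).
Expand each term to order w^3: the coefficient of w^3 in 3·cos(3w) is 0 and in 3·ln(1 - 3w) is -27.
Lower-order terms cancel with the polynomial part, so the numerator is (-27)·w^3 + o(w^3), and the limit is (-27)/(1) = -27.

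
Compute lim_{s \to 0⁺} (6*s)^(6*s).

1

Base → 0⁺ and exponent → 0⁺: a 0^0 form.
Take logs: 6s·ln(6s). This is 0·(−∞); rewriting as ln(6s)/(1/(6s)) and applying L'Hôpital gives 0.
Hence the limit is e^0 = 1.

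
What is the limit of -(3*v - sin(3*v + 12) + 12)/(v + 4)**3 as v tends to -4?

Direct substitution gives 0/0.
Apply L'Hôpital: lim (3 - 3*cos(3*v + 12))/(-3*(v + 4)^2), still 0/0.
Apply L'Hôpital: lim (9*sin(3*v + 12))/(-6*v - 24), still 0/0.
After 3 applications of L'Hôpital's rule the quotient is (27*cos(3*v + 12))/(-6); substituting v = -4 gives -9/2.

-9/2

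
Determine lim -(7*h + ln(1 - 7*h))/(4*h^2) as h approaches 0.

Direct substitution gives 0/0.
Apply L'Hôpital: lim (7 - 7/(1 - 7*h))/(-8*h), still 0/0.
After 2 applications of L'Hôpital's rule the quotient is (-49/(1 - 7*h)^2)/(-8); substituting h = 0 gives 49/8.

49/8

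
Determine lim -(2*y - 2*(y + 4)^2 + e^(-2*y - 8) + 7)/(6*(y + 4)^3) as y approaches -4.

Direct substitution gives 0/0.
Apply L'Hôpital: lim (-4*y - 2*e^(-2*y - 8) - 14)/(-18*(y + 4)^2), still 0/0.
Apply L'Hôpital: lim (4*e^(-2*y - 8) - 4)/(-36*y - 144), still 0/0.
After 3 applications of L'Hôpital's rule the quotient is (-8*e^(-2*y - 8))/(-36); substituting y = -4 gives 2/9.

2/9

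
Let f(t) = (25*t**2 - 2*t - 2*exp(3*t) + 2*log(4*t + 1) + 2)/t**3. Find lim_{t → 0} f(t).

Substitution gives 0/0 (the numerator vanishes to order 3).
Expand each term to order t^3: the coefficient of t^3 in 2·ln(1 + 4t) is 128/3 and in -2·e^(3t) is -9.
Lower-order terms cancel with the polynomial part, so the numerator is (101/3)·t^3 + o(t^3), and the limit is (101/3)/(1) = 101/3.

101/3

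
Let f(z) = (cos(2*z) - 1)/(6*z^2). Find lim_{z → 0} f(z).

-1/3

Direct substitution gives 0/0.
Apply L'Hôpital: lim (-2*sin(2*z))/(12*z), still 0/0.
After 2 applications of L'Hôpital's rule the quotient is (-4*cos(2*z))/(12); substituting z = 0 gives -1/3.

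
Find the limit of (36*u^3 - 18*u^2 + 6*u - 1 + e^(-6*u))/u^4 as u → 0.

54

Direct substitution gives 0/0.
Apply L'Hôpital: lim (108*u^2 - 36*u + 6 - 6*e^(-6*u))/(4*u^3), still 0/0.
Apply L'Hôpital: lim (216*u - 36 + 36*e^(-6*u))/(12*u^2), still 0/0.
Apply L'Hôpital: lim (216 - 216*e^(-6*u))/(24*u), still 0/0.
After 4 applications of L'Hôpital's rule the quotient is (1296*e^(-6*u))/(24); substituting u = 0 gives 54.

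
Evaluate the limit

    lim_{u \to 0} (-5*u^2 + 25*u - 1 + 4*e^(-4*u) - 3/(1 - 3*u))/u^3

-371/3

Substitution gives 0/0 (the numerator vanishes to order 3).
Expand each term to order u^3: the coefficient of u^3 in 4·e^(-4u) is -128/3 and in -3·1/(1 - 3u) is -81.
Lower-order terms cancel with the polynomial part, so the numerator is (-371/3)·u^3 + o(u^3), and the limit is (-371/3)/(1) = -371/3.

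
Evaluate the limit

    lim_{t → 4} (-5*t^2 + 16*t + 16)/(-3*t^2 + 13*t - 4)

24/11

Since t = 4 makes numerator and denominator zero, (t - 4) divides both.
Cancelling it gives (-5*t - 4)/(1 - 3*t); now plug in t = 4 to get 24/11.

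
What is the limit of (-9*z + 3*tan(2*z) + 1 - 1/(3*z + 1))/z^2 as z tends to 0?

-9

Substitution gives 0/0 (the numerator vanishes to order 2).
Expand each term to order z^2: the coefficient of z^2 in 3·tan(2z) is 0 and in −1/(1 + 3z) is -9.
Lower-order terms cancel with the polynomial part, so the numerator is (-9)·z^2 + o(z^2), and the limit is (-9)/(1) = -9.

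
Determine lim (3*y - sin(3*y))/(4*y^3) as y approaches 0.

Direct substitution gives 0/0.
Apply L'Hôpital: lim (3 - 3*cos(3*y))/(12*y^2), still 0/0.
Apply L'Hôpital: lim (9*sin(3*y))/(24*y), still 0/0.
After 3 applications of L'Hôpital's rule the quotient is (27*cos(3*y))/(24); substituting y = 0 gives 9/8.

9/8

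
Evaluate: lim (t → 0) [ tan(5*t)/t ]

5

Substitution gives 0/0.
Since tan(u)/u → 1 as u → 0, tan(5t)/(5t) → 1 and the limit is 5.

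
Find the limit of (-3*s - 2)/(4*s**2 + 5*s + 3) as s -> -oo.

0

The denominator has degree 2 and the numerator degree 1. Dividing numerator and denominator by s^2 sends every term to 0 except the leading denominator term, so the limit is 0.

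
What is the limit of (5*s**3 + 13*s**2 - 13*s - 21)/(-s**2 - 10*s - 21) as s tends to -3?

At s = -3 both the top and bottom vanish — a removable singularity. Factoring out (s + 3) from each leaves (5*s^2 - 2*s - 7)/(-s - 7), which at s = -3 equals -11.

-11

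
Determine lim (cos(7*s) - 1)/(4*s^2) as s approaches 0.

-49/8

Direct substitution gives 0/0.
Apply L'Hôpital: lim (-7*sin(7*s))/(8*s), still 0/0.
After 2 applications of L'Hôpital's rule the quotient is (-49*cos(7*s))/(8); substituting s = 0 gives -49/8.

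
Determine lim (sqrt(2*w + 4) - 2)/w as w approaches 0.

1/2

A 0/0 form; rationalise with √(4 + 2w) + √4. This collapses the numerator to 2w, leaving 2/(√(4 + 2w) + √4) → 2/(2√4) = 1/2.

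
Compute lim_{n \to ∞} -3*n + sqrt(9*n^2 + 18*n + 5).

This has the form ∞ − ∞. Multiply and divide by the conjugate √(9*n^2 + 18*n + 5) + 3n.
That gives (18n + 5) / (√(9*n^2 + 18*n + 5) + 3n).
Divide numerator and denominator by n: the limit is 18/(2·3) = 3.

3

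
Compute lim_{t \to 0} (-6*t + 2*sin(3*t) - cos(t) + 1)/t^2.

1/2

Substitution gives 0/0; apply L'Hôpital's rule 2 times.
After differentiating numerator and denominator 2 times the quotient is (-18*sin(3*t) + cos(t))/(2); at t = 0 this is 1/2.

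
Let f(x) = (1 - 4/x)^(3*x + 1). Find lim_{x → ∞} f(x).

Write it as [(1 - 4/x)^x]^(3) · (1 - 4/x)^(1). The bracketed term tends to e^(-4) and the second factor to 1, so the limit is e^(-12).

e^(-12)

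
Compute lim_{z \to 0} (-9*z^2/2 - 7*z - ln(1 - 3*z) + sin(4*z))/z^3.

-5/3

Substitution gives 0/0 (the numerator vanishes to order 3).
Expand each term to order z^3: the coefficient of z^3 in −ln(1 - 3z) is 9 and in sin(4z) is -32/3.
Lower-order terms cancel with the polynomial part, so the numerator is (-5/3)·z^3 + o(z^3), and the limit is (-5/3)/(1) = -5/3.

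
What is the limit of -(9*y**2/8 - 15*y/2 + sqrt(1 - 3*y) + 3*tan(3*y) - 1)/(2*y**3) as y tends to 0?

-405/32

Substitution gives 0/0; apply L'Hôpital's rule 3 times.
After differentiating numerator and denominator 3 times the quotient is (486*tan(3*y)^2/cos(3*y)^2 + 162/cos(3*y)^2 - 81/(8*(1 - 3*y)^(5/2)))/(-12); at y = 0 this is -405/32.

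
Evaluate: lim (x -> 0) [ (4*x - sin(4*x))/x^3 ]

32/3

Direct substitution gives 0/0.
Apply L'Hôpital: lim (4 - 4*cos(4*x))/(3*x^2), still 0/0.
Apply L'Hôpital: lim (16*sin(4*x))/(6*x), still 0/0.
After 3 applications of L'Hôpital's rule the quotient is (64*cos(4*x))/(6); substituting x = 0 gives 32/3.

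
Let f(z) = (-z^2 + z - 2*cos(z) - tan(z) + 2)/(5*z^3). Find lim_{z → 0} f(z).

Substitution gives 0/0; apply L'Hôpital's rule 3 times.
After differentiating numerator and denominator 3 times the quotient is (-2*sin(z) - 6*tan(z)^4 - 8*tan(z)^2 - 2)/(30); at z = 0 this is -1/15.

-1/15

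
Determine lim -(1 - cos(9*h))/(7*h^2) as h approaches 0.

Substitution gives 0/0.
Use (1 − cos u)/u² → 1/2 with u = 9h: the limit is 9²/(2·(-7)) = -81/14.

-81/14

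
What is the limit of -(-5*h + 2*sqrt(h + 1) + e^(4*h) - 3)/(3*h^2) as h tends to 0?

-31/12

Substitution gives 0/0 (the numerator vanishes to order 2).
Expand each term to order h^2: the coefficient of h^2 in 2·√(1 + h) is -1/4 and in e^(4h) is 8.
Lower-order terms cancel with the polynomial part, so the numerator is (31/4)·h^2 + o(h^2), and the limit is (31/4)/(-3) = -31/12.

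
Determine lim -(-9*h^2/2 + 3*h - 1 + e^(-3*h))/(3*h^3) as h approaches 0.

3/2

Direct substitution gives 0/0.
Apply L'Hôpital: lim (-9*h + 3 - 3*e^(-3*h))/(-9*h^2), still 0/0.
Apply L'Hôpital: lim (-9 + 9*e^(-3*h))/(-18*h), still 0/0.
After 3 applications of L'Hôpital's rule the quotient is (-27*e^(-3*h))/(-18); substituting h = 0 gives 3/2.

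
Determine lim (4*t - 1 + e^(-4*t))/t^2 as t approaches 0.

8

Direct substitution gives 0/0.
Apply L'Hôpital: lim (4 - 4*e^(-4*t))/(2*t), still 0/0.
After 2 applications of L'Hôpital's rule the quotient is (16*e^(-4*t))/(2); substituting t = 0 gives 8.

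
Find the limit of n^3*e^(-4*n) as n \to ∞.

Write as n^3/e^{4n}, an ∞/∞ form.
Exponential growth dominates any polynomial, so repeated L'Hôpital (or the standard result) gives 0.

0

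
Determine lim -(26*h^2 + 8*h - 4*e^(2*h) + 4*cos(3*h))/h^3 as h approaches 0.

16/3

Substitution gives 0/0; apply L'Hôpital's rule 3 times.
After differentiating numerator and denominator 3 times the quotient is (-32*e^(2*h) + 108*sin(3*h))/(-6); at h = 0 this is 16/3.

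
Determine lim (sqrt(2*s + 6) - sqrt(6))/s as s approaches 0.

√(6)/6

Substitution gives 0/0. Multiply numerator and denominator by the conjugate √(6 + 2s) + √6.
The numerator becomes (6 + 2s) − 6 = 2s, so the expression simplifies to 2/(√(6 + 2s) + √6).
Letting s → 0 gives 2/(2√6) = √(6)/6.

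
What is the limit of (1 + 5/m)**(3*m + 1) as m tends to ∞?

e^(15)

Let L be the limit and take ln: ln L = lim (3m + 1)·ln(1 + 5/m) = lim (3m + 1)·(5/m + O(1/m²)) = 15.
Hence L = e^(15).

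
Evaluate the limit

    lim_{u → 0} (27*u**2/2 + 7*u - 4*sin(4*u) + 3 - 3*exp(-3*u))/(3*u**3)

Substitution gives 0/0; apply L'Hôpital's rule 3 times.
After differentiating numerator and denominator 3 times the quotient is (256*cos(4*u) + 81*e^(-3*u))/(18); at u = 0 this is 337/18.

337/18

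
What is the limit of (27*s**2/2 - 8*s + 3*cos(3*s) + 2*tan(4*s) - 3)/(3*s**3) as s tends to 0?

128/9

Substitution gives 0/0; apply L'Hôpital's rule 3 times.
After differentiating numerator and denominator 3 times the quotient is (81*sin(3*s) + 768*tan(4*s)^4 + 1024*tan(4*s)^2 + 256)/(18); at s = 0 this is 128/9.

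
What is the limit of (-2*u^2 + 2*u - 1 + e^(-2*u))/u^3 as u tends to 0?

-4/3

Direct substitution gives 0/0.
Apply L'Hôpital: lim (-4*u + 2 - 2*e^(-2*u))/(3*u^2), still 0/0.
Apply L'Hôpital: lim (-4 + 4*e^(-2*u))/(6*u), still 0/0.
After 3 applications of L'Hôpital's rule the quotient is (-8*e^(-2*u))/(6); substituting u = 0 gives -4/3.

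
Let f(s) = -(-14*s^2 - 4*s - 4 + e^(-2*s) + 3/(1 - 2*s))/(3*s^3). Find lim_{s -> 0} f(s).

Substitution gives 0/0 (the numerator vanishes to order 3).
Expand each term to order s^3: the coefficient of s^3 in e^(-2s) is -4/3 and in 3·1/(1 - 2s) is 24.
Lower-order terms cancel with the polynomial part, so the numerator is (68/3)·s^3 + o(s^3), and the limit is (68/3)/(-3) = -68/9.

-68/9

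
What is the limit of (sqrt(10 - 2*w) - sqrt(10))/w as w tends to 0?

-√(10)/10

A 0/0 form; rationalise with √(10 - 2w) + √10. This collapses the numerator to -2w, leaving -2/(√(10 - 2w) + √10) → -2/(2√10) = -√(10)/10.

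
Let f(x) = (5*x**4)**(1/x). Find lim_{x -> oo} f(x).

1

Base → ∞ and exponent → 0: an ∞^0 form.
Take logs: (1/x)·ln(5·x^4) = (ln 5 + 4·ln x)/x → 0.
So the limit is e^0 = 1.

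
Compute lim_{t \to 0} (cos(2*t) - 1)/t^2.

-2

Direct substitution gives 0/0.
Apply L'Hôpital: lim (-2*sin(2*t))/(2*t), still 0/0.
After 2 applications of L'Hôpital's rule the quotient is (-4*cos(2*t))/(2); substituting t = 0 gives -2.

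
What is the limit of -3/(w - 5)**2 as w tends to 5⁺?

As w → 5⁺, (w - 5) → 0⁺, so (w - 5)^2 → 0⁺ and -3/(w - 5)^2 → -∞.

-∞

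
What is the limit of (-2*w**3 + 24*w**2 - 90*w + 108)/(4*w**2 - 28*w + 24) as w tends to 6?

-9/10

At w = 6 both the top and bottom vanish — a removable singularity. Factoring out (w - 6) from each leaves (-2*w^2 + 12*w - 18)/(4*w - 4), which at w = 6 equals -9/10.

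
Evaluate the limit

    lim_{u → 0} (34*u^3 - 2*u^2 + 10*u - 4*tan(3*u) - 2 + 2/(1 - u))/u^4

2

Substitution gives 0/0 (the numerator vanishes to order 4).
Expand each term to order u^4: the coefficient of u^4 in -4·tan(3u) is 0 and in 2·1/(1 - u) is 2.
Lower-order terms cancel with the polynomial part, so the numerator is (2)·u^4 + o(u^4), and the limit is (2)/(1) = 2.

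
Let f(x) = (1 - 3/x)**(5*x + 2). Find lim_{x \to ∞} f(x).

The base → 1 and the exponent → ∞: a 1^∞ form.
Take logarithms: (5x + 2)·ln(1 - 3/x). Since ln(1+u) ~ u for small u, this behaves like (5x)·(-3/x) → -15.
So the limit is e^(-15).

e^(-15)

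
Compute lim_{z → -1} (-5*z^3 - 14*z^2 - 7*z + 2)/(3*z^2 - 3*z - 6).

Since z = -1 makes numerator and denominator zero, (z + 1) divides both.
Cancelling it gives (-5*z^2 - 9*z + 2)/(3*z - 6); now plug in z = -1 to get -2/3.

-2/3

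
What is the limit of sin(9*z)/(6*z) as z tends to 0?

Substitution gives 0/0.
Write it as (9/6)·sin(9z)/(9z); since sin(u)/u → 1, the limit is 3/2.

3/2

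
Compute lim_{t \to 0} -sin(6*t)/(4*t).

Substitution gives 0/0.
Write it as (6/(-4))·sin(6t)/(6t); since sin(u)/u → 1, the limit is -3/2.

-3/2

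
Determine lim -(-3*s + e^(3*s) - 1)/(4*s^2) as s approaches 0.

Direct substitution gives 0/0.
Apply L'Hôpital: lim (3*e^(3*s) - 3)/(-8*s), still 0/0.
After 2 applications of L'Hôpital's rule the quotient is (9*e^(3*s))/(-8); substituting s = 0 gives -9/8.

-9/8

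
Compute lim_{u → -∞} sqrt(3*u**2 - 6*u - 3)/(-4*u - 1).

For large |u|, √(3*u^2 - 6*u - 3) ≈ √3·|u| and the denominator ≈ -4u.
Since u → −∞, |u| = −u, giving −√3/(-4) = √(3)/4.

√(3)/4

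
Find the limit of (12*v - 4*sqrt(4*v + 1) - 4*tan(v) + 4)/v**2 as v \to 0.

Substitution gives 0/0 (the numerator vanishes to order 2).
Expand each term to order v^2: the coefficient of v^2 in -4·√(1 + 4v) is 8 and in -4·tan(v) is 0.
Lower-order terms cancel with the polynomial part, so the numerator is (8)·v^2 + o(v^2), and the limit is (8)/(1) = 8.

8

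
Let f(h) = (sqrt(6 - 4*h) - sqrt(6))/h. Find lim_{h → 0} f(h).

-√(6)/3

Substitution gives 0/0. Multiply numerator and denominator by the conjugate √(6 - 4h) + √6.
The numerator becomes (6 - 4h) − 6 = -4h, so the expression simplifies to -4/(√(6 - 4h) + √6).
Letting h → 0 gives -4/(2√6) = -√(6)/3.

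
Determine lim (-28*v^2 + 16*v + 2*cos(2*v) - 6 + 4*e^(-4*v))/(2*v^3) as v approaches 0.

-64/3

Substitution gives 0/0; apply L'Hôpital's rule 3 times.
After differentiating numerator and denominator 3 times the quotient is (16*sin(2*v) - 256*e^(-4*v))/(12); at v = 0 this is -64/3.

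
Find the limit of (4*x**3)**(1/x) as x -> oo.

1

Base → ∞ and exponent → 0: an ∞^0 form.
Take logs: (1/x)·ln(4·x^3) = (ln 4 + 3·ln x)/x → 0.
So the limit is e^0 = 1.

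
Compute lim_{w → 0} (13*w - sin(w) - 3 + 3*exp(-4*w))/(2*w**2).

Substitution gives 0/0 (the numerator vanishes to order 2).
Expand each term to order w^2: the coefficient of w^2 in −sin(w) is 0 and in 3·e^(-4w) is 24.
Lower-order terms cancel with the polynomial part, so the numerator is (24)·w^2 + o(w^2), and the limit is (24)/(2) = 12.

12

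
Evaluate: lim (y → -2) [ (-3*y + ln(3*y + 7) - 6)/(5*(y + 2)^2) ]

-9/10

Direct substitution gives 0/0.
Apply L'Hôpital: lim (-3 + 3/(3*y + 7))/(10*y + 20), still 0/0.
After 2 applications of L'Hôpital's rule the quotient is (-9/(3*y + 7)^2)/(10); substituting y = -2 gives -9/10.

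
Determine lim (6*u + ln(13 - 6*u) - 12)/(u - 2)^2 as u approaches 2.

-18

Direct substitution gives 0/0.
Apply L'Hôpital: lim (6 - 6/(13 - 6*u))/(2*u - 4), still 0/0.
After 2 applications of L'Hôpital's rule the quotient is (-36/(13 - 6*u)^2)/(2); substituting u = 2 gives -18.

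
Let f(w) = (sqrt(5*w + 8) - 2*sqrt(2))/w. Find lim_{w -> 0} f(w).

Substitution gives 0/0. Multiply numerator and denominator by the conjugate √(8 + 5w) + √8.
The numerator becomes (8 + 5w) − 8 = 5w, so the expression simplifies to 5/(√(8 + 5w) + √8).
Letting w → 0 gives 5/(2√8) = 5*√(2)/8.

5*√(2)/8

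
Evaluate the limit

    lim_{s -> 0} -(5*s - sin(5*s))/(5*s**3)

Direct substitution gives 0/0.
Apply L'Hôpital: lim (5 - 5*cos(5*s))/(-15*s^2), still 0/0.
Apply L'Hôpital: lim (25*sin(5*s))/(-30*s), still 0/0.
After 3 applications of L'Hôpital's rule the quotient is (125*cos(5*s))/(-30); substituting s = 0 gives -25/6.

-25/6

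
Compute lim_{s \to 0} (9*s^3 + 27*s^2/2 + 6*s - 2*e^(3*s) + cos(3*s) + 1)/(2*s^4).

-27/16

Substitution gives 0/0; apply L'Hôpital's rule 4 times.
After differentiating numerator and denominator 4 times the quotient is (-162*e^(3*s) + 81*cos(3*s))/(48); at s = 0 this is -27/16.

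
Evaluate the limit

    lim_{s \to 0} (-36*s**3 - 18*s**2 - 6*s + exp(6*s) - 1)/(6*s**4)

Direct substitution gives 0/0.
Apply L'Hôpital: lim (-108*s^2 - 36*s + 6*e^(6*s) - 6)/(24*s^3), still 0/0.
Apply L'Hôpital: lim (-216*s + 36*e^(6*s) - 36)/(72*s^2), still 0/0.
Apply L'Hôpital: lim (216*e^(6*s) - 216)/(144*s), still 0/0.
After 4 applications of L'Hôpital's rule the quotient is (1296*e^(6*s))/(144); substituting s = 0 gives 9.

9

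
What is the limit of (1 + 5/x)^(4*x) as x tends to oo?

The base → 1 and the exponent → ∞: a 1^∞ form.
Take logarithms: (4x)·ln(1 + 5/x). Since ln(1+u) ~ u for small u, this behaves like (4x)·(5/x) → 20.
So the limit is e^(20).

e^(20)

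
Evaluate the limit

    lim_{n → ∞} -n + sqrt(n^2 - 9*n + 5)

An ∞ − ∞ form. Rationalising with the conjugate, the difference becomes (-9n + 5) / (√(n^2 - 9*n + 5) + n).
For large n the denominator behaves like 2·n, so the quotient tends to -9/2 = -9/2.

-9/2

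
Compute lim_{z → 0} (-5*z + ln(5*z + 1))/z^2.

-25/2

Direct substitution gives 0/0.
Apply L'Hôpital: lim (-5 + 5/(5*z + 1))/(2*z), still 0/0.
After 2 applications of L'Hôpital's rule the quotient is (-25/(5*z + 1)^2)/(2); substituting z = 0 gives -25/2.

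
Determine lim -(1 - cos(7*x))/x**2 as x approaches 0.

-49/2

Substitution gives 0/0.
Use (1 − cos u)/u² → 1/2 with u = 7x: the limit is 7²/(2·(-1)) = -49/2.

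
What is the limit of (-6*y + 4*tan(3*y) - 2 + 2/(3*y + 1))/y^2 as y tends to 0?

Substitution gives 0/0; apply L'Hôpital's rule 2 times.
After differentiating numerator and denominator 2 times the quotient is (72*tan(3*y)/cos(3*y)^2 + 36/(3*y + 1)^3)/(2); at y = 0 this is 18.

18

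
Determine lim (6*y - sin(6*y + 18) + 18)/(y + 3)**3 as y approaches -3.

36

Direct substitution gives 0/0.
Apply L'Hôpital: lim (6 - 6*cos(6*y + 18))/(3*(y + 3)^2), still 0/0.
Apply L'Hôpital: lim (36*sin(6*y + 18))/(6*y + 18), still 0/0.
After 3 applications of L'Hôpital's rule the quotient is (216*cos(6*y + 18))/(6); substituting y = -3 gives 36.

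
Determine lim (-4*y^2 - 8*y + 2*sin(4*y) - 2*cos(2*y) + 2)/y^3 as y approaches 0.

-64/3

Substitution gives 0/0 (the numerator vanishes to order 3).
Expand each term to order y^3: the coefficient of y^3 in 2·sin(4y) is -64/3 and in -2·cos(2y) is 0.
Lower-order terms cancel with the polynomial part, so the numerator is (-64/3)·y^3 + o(y^3), and the limit is (-64/3)/(1) = -64/3.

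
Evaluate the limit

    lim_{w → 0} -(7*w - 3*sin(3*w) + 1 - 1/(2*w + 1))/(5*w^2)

Substitution gives 0/0; apply L'Hôpital's rule 2 times.
After differentiating numerator and denominator 2 times the quotient is (27*sin(3*w) - 8/(2*w + 1)^3)/(-10); at w = 0 this is 4/5.

4/5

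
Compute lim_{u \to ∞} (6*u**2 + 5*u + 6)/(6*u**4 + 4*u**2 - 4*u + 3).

0

The denominator has degree 4 and the numerator degree 2. Dividing numerator and denominator by u^4 sends every term to 0 except the leading denominator term, so the limit is 0.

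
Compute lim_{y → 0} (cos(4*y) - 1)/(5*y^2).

-8/5

Direct substitution gives 0/0.
Apply L'Hôpital: lim (-4*sin(4*y))/(10*y), still 0/0.
After 2 applications of L'Hôpital's rule the quotient is (-16*cos(4*y))/(10); substituting y = 0 gives -8/5.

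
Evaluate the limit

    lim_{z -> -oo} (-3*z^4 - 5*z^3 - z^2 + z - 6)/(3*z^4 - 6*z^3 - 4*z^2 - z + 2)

-1

Numerator and denominator both have degree 4.
Dividing every term by z^4, all lower-order terms vanish and the limit is the ratio of leading coefficients, -3/(3) = -1.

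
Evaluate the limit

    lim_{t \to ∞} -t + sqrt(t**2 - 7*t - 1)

This has the form ∞ − ∞. Multiply and divide by the conjugate √(t^2 - 7*t - 1) + t.
That gives (-7t - 1) / (√(t^2 - 7*t - 1) + t).
Divide numerator and denominator by t: the limit is -7/(2·1) = -7/2.

-7/2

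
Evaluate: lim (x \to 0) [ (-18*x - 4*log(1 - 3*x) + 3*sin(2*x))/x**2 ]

Substitution gives 0/0 (the numerator vanishes to order 2).
Expand each term to order x^2: the coefficient of x^2 in 3·sin(2x) is 0 and in -4·ln(1 - 3x) is 18.
Lower-order terms cancel with the polynomial part, so the numerator is (18)·x^2 + o(x^2), and the limit is (18)/(1) = 18.

18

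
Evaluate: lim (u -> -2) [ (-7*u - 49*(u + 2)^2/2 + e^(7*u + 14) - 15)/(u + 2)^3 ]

Direct substitution gives 0/0.
Apply L'Hôpital: lim (-49*u + 7*e^(7*u + 14) - 105)/(3*(u + 2)^2), still 0/0.
Apply L'Hôpital: lim (49*e^(7*u + 14) - 49)/(6*u + 12), still 0/0.
After 3 applications of L'Hôpital's rule the quotient is (343*e^(7*u + 14))/(6); substituting u = -2 gives 343/6.

343/6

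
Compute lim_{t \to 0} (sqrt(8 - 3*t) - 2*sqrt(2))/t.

-3*√(2)/8

A 0/0 form; rationalise with √(8 - 3t) + √8. This collapses the numerator to -3t, leaving -3/(√(8 - 3t) + √8) → -3/(2√8) = -3*√(2)/8.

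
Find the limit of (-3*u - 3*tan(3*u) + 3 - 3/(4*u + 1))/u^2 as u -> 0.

-48

Substitution gives 0/0 (the numerator vanishes to order 2).
Expand each term to order u^2: the coefficient of u^2 in -3·1/(1 + 4u) is -48 and in -3·tan(3u) is 0.
Lower-order terms cancel with the polynomial part, so the numerator is (-48)·u^2 + o(u^2), and the limit is (-48)/(1) = -48.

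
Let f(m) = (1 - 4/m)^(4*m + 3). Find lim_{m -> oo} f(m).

e^(-16)

The base → 1 and the exponent → ∞: a 1^∞ form.
Take logarithms: (4m + 3)·ln(1 - 4/m). Since ln(1+u) ~ u for small u, this behaves like (4m)·(-4/m) → -16.
So the limit is e^(-16).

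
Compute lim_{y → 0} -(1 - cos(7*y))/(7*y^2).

-7/2

Substitution gives 0/0.
Use (1 − cos u)/u² → 1/2 with u = 7y: the limit is 7²/(2·(-7)) = -7/2.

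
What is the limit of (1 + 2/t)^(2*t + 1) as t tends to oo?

Write it as [(1 + 2/t)^t]^(2) · (1 + 2/t)^(1). The bracketed term tends to e^(2) and the second factor to 1, so the limit is e^(4).

e^(4)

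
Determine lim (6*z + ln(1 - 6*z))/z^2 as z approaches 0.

-18

Direct substitution gives 0/0.
Apply L'Hôpital: lim (6 - 6/(1 - 6*z))/(2*z), still 0/0.
After 2 applications of L'Hôpital's rule the quotient is (-36/(1 - 6*z)^2)/(2); substituting z = 0 gives -18.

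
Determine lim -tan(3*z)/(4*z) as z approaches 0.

Substitution gives 0/0.
Since tan(u)/u → 1 as u → 0, tan(3z)/(3z) → 1 and the limit is 3/(-4) = -3/4.

-3/4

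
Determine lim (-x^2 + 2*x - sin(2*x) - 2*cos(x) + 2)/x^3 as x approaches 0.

4/3

Substitution gives 0/0 (the numerator vanishes to order 3).
Expand each term to order x^3: the coefficient of x^3 in -2·cos(x) is 0 and in −sin(2x) is 4/3.
Lower-order terms cancel with the polynomial part, so the numerator is (4/3)·x^3 + o(x^3), and the limit is (4/3)/(1) = 4/3.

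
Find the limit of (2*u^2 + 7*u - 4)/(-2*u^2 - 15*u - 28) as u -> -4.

-9

Direct substitution gives 0/0, so factor. Both numerator and denominator have (u + 4) as a factor.
After cancelling, the expression reduces to (2*u - 1)/(-2*u - 7).
Substituting u = -4 gives -9.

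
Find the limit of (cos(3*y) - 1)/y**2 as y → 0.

Direct substitution gives 0/0.
Apply L'Hôpital: lim (-3*sin(3*y))/(2*y), still 0/0.
After 2 applications of L'Hôpital's rule the quotient is (-9*cos(3*y))/(2); substituting y = 0 gives -9/2.

-9/2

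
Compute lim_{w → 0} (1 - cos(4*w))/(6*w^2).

4/3

Substitution gives 0/0.
Use (1 − cos u)/u² → 1/2 with u = 4w: the limit is 4²/(2·6) = 4/3.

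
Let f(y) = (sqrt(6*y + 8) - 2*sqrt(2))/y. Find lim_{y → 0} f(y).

3*√(2)/4

Substitution gives 0/0. Multiply numerator and denominator by the conjugate √(8 + 6y) + √8.
The numerator becomes (8 + 6y) − 8 = 6y, so the expression simplifies to 6/(√(8 + 6y) + √8).
Letting y → 0 gives 6/(2√8) = 3*√(2)/4.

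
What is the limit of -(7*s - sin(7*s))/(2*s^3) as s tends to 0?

-343/12

Direct substitution gives 0/0.
Apply L'Hôpital: lim (7 - 7*cos(7*s))/(-6*s^2), still 0/0.
Apply L'Hôpital: lim (49*sin(7*s))/(-12*s), still 0/0.
After 3 applications of L'Hôpital's rule the quotient is (343*cos(7*s))/(-12); substituting s = 0 gives -343/12.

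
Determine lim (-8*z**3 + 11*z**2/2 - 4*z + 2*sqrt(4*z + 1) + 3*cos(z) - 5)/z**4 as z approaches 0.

Substitution gives 0/0; apply L'Hôpital's rule 4 times.
After differentiating numerator and denominator 4 times the quotient is (3*cos(z) - 480/(4*z + 1)^(7/2))/(24); at z = 0 this is -159/8.

-159/8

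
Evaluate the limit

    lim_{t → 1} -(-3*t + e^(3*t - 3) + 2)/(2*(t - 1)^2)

Direct substitution gives 0/0.
Apply L'Hôpital: lim (3*e^(3*t - 3) - 3)/(4 - 4*t), still 0/0.
After 2 applications of L'Hôpital's rule the quotient is (9*e^(3*t - 3))/(-4); substituting t = 1 gives -9/4.

-9/4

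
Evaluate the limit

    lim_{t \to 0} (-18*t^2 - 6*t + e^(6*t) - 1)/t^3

36

Direct substitution gives 0/0.
Apply L'Hôpital: lim (-36*t + 6*e^(6*t) - 6)/(3*t^2), still 0/0.
Apply L'Hôpital: lim (36*e^(6*t) - 36)/(6*t), still 0/0.
After 3 applications of L'Hôpital's rule the quotient is (216*e^(6*t))/(6); substituting t = 0 gives 36.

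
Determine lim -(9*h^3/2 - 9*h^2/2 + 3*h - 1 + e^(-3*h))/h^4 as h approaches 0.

Direct substitution gives 0/0.
Apply L'Hôpital: lim (27*h^2/2 - 9*h + 3 - 3*e^(-3*h))/(-4*h^3), still 0/0.
Apply L'Hôpital: lim (27*h - 9 + 9*e^(-3*h))/(-12*h^2), still 0/0.
Apply L'Hôpital: lim (27 - 27*e^(-3*h))/(-24*h), still 0/0.
After 4 applications of L'Hôpital's rule the quotient is (81*e^(-3*h))/(-24); substituting h = 0 gives -27/8.

-27/8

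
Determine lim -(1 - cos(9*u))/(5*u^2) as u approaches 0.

Substitution gives 0/0.
Use (1 − cos θ)/θ² → 1/2 with θ = 9u: the limit is 9²/(2·(-5)) = -81/10.

-81/10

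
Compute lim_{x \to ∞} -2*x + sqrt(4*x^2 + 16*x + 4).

4

This has the form ∞ − ∞. Multiply and divide by the conjugate √(4*x^2 + 16*x + 4) + 2x.
That gives (16x + 4) / (√(4*x^2 + 16*x + 4) + 2x).
Divide numerator and denominator by x: the limit is 16/(2·2) = 4.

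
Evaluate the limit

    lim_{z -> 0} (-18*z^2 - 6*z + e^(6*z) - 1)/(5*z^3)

36/5

Direct substitution gives 0/0.
Apply L'Hôpital: lim (-36*z + 6*e^(6*z) - 6)/(15*z^2), still 0/0.
Apply L'Hôpital: lim (36*e^(6*z) - 36)/(30*z), still 0/0.
After 3 applications of L'Hôpital's rule the quotient is (216*e^(6*z))/(30); substituting z = 0 gives 36/5.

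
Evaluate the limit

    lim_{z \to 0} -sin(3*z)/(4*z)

-3/4

Substitution gives 0/0.
Write it as (3/(-4))·sin(3z)/(3z); since sin(u)/u → 1, the limit is -3/4.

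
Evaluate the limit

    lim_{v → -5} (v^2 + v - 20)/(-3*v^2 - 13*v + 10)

Since v = -5 makes numerator and denominator zero, (v + 5) divides both.
Cancelling it gives (v - 4)/(2 - 3*v); now plug in v = -5 to get -9/17.

-9/17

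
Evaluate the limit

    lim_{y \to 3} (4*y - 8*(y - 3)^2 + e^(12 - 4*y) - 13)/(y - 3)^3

Direct substitution gives 0/0.
Apply L'Hôpital: lim (-16*y - 4*e^(12 - 4*y) + 52)/(3*(y - 3)^2), still 0/0.
Apply L'Hôpital: lim (16*e^(12 - 4*y) - 16)/(6*y - 18), still 0/0.
After 3 applications of L'Hôpital's rule the quotient is (-64*e^(12 - 4*y))/(6); substituting y = 3 gives -32/3.

-32/3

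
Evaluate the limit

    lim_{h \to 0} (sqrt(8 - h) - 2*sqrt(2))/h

-√(2)/8

Substitution gives 0/0. Multiply numerator and denominator by the conjugate √(8 - h) + √8.
The numerator becomes (8 - h) − 8 = -h, so the expression simplifies to -1/(√(8 - h) + √8).
Letting h → 0 gives -1/(2√8) = -√(2)/8.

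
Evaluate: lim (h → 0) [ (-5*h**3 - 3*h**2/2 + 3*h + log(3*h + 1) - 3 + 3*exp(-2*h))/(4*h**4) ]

Substitution gives 0/0; apply L'Hôpital's rule 4 times.
After differentiating numerator and denominator 4 times the quotient is (48*e^(-2*h) - 486/(3*h + 1)^4)/(96); at h = 0 this is -73/16.

-73/16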